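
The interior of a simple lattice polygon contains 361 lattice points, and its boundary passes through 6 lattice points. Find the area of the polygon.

Pick's theorem states A = I + B/2 − 1, so A = 361 + 6/2 − 1 = 363.

363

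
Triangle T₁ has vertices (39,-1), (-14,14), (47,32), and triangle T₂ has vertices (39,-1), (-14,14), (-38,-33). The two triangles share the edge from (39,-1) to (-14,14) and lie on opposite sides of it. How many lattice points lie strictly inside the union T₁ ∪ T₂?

The union is the simple quadrilateral with vertices (39,-1), (47,32), (-14,14), (-38,-33) in order.
By the shoelace formula, twice the signed area is |[39·32 − 47·(-1)] + [47·14 − (-14)·32] + [(-14)·(-33) − (-38)·14] + [(-38)·(-1) − 39·(-33)]| = 4720, so the area is 2360.
Summing gcd(|Δx|,|Δy|) over the edges gives the boundary count: gcd(8,33) + gcd(61,18) + gcd(24,47) + gcd(77,32) = 1+1+1+1 = 4.
By Pick's theorem I = A − B/2 + 1 = 2360 − 4/2 + 1 = 2359.

2359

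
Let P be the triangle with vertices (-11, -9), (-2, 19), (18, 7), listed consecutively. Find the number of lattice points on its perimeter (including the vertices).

6

The number of boundary lattice points is Σ gcd(|Δx|,|Δy|) = gcd(9,28) + gcd(20,12) + gcd(29,16) = 1+4+1 = 6.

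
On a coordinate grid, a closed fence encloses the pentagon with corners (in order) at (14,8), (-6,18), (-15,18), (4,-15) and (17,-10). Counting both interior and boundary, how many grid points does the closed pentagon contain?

566

The shoelace formula gives twice the area as |[14·18 − (-6)·8] + [(-6)·18 − (-15)·18] + [(-15)·(-15) − 4·18] + [4·(-10) − 17·(-15)] + [17·8 − 14·(-10)]| = 1106, so the area is 553.
Along each edge there are gcd(|Δx|,|Δy|)+1 lattice points, so counting each shared vertex once the boundary has gcd(20,10) + gcd(9,0) + gcd(19,33) + gcd(13,5) + gcd(3,18) = 10+9+1+1+3 = 24.
Pick's theorem gives I = A − B/2 + 1 = 553 − 24/2 + 1 = 542, so the closed region contains I + B = 542 + 24 = 566 lattice points.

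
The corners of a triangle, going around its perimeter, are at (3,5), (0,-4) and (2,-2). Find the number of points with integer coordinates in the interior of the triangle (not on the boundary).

By the shoelace formula, twice the signed area is |[3·(-4) − 0·5] + [0·(-2) − 2·(-4)] + [2·5 − 3·(-2)]| = 12, so the area is 6.
Summing gcd(|Δx|,|Δy|) over the edges gives the boundary count: gcd(3,9) + gcd(2,2) + gcd(1,7) = 3+2+1 = 6.
By Pick's theorem A = I + B/2 − 1, so I = 6 − 6/2 + 1 = 4.

4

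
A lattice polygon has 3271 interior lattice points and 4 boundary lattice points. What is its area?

3272

By Pick's theorem, A = I + B/2 − 1 = 3271 + 4/2 − 1 = 3272.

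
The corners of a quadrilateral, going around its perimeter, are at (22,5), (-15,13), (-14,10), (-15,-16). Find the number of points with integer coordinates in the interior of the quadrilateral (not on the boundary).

The shoelace formula gives twice the area as |(22·13 − (-15)·5) + ((-15)·10 − (-14)·13) + ((-14)·(-16) − (-15)·10) + ((-15)·5 − 22·(-16))| = 1044, so the area is 522.
Along each edge there are gcd(|Δx|,|Δy|)+1 lattice points, so counting each shared vertex once the boundary has gcd(37,8) + gcd(1,3) + gcd(1,26) + gcd(37,21) = 1+1+1+1 = 4.
Pick's theorem gives I = A − B/2 + 1 = 522 − 4/2 + 1 = 521.

521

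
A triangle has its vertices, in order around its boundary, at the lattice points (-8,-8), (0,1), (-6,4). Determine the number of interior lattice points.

37

By the shoelace formula, twice the signed area is |((-8)·1 − 0·(-8)) + (0·4 − (-6)·1) + ((-6)·(-8) − (-8)·4)| = 78, so the area is 39.
The number of boundary lattice points is Σ gcd(|Δx|,|Δy|) = gcd(8,9) + gcd(6,3) + gcd(2,12) = 1+3+2 = 6.
By Pick's theorem A = I + B/2 − 1, so I = 39 − 6/2 + 1 = 37.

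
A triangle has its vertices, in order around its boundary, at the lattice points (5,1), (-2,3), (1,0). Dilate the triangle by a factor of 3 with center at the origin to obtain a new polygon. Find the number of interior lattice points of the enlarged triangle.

By the shoelace formula, twice the signed area is |[5·3 − (-2)·1] + [(-2)·0 − 1·3] + [1·1 − 5·0]| = 15, so the area is 15/2.
The number of boundary lattice points is Σ gcd(|Δx|,|Δy|) = gcd(7,2) + gcd(3,3) + gcd(4,1) = 1+3+1 = 5.
Scaling by 3 multiplies the area by 3² = 9 (so the new area is 135/2) and multiplies the boundary lattice-point count by 3, giving 15.
By Pick's theorem, the interior count of the dilated polygon is 135/2 − 15/2 + 1 = 61.

61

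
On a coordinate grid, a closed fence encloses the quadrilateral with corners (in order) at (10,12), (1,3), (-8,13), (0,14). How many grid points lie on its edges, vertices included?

The number of boundary lattice points is Σ gcd(|Δx|,|Δy|) = gcd(9,9) + gcd(9,10) + gcd(8,1) + gcd(10,2) = 9+1+1+2 = 13.

13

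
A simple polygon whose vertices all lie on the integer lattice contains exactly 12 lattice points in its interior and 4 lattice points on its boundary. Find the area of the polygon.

13

Pick's theorem states A = I + B/2 − 1, so A = 12 + 4/2 − 1 = 13.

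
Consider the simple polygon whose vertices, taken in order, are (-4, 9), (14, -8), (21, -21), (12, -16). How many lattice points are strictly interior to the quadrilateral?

129

By the shoelace formula, twice the signed area is |((-4)·(-8) − 14·9) + (14·(-21) − 21·(-8)) + (21·(-16) − 12·(-21)) + (12·9 − (-4)·(-16))| = 260, so the area is 130.
Along each edge there are gcd(|Δx|,|Δy|)+1 lattice points, so counting each shared vertex once the boundary has gcd(18,17) + gcd(7,13) + gcd(9,5) + gcd(16,25) = 1+1+1+1 = 4.
By Pick's theorem A = I + B/2 − 1, so I = 130 − 4/2 + 1 = 129.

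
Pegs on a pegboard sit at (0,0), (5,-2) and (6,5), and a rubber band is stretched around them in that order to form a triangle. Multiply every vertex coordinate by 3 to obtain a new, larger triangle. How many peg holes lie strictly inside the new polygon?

163

Using the shoelace formula, 2A = |[0·(-2) − 5·0] + [5·5 − 6·(-2)] + [6·0 − 0·5]| = 37, so the area is 18.5.
Along each edge there are gcd(|Δx|,|Δy|)+1 lattice points, so counting each shared vertex once the boundary has gcd(5,2) + gcd(1,7) + gcd(6,5) = 1+1+1 = 3.
Scaling by 3 multiplies the area by 3² = 9 (so the new area is 333/2) and multiplies the boundary lattice-point count by 3, giving 9.
By Pick's theorem, the interior count of the dilated polygon is 333/2 − 9/2 + 1 = 163.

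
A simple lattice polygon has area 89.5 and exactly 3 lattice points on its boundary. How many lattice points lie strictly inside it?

89

From Pick's theorem, I = A − B/2 + 1 = 89.5 − 3/2 + 1 = 89.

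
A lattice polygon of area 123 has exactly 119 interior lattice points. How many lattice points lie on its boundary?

Pick's theorem gives A = I + B/2 − 1, so B = 2(A − I + 1) = 2(123 − 119 + 1) = 10.

10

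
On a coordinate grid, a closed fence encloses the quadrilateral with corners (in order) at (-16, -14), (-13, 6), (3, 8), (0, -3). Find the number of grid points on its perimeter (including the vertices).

Along each edge there are gcd(|Δx|,|Δy|)+1 lattice points, so counting each shared vertex once the boundary has gcd(3,20) + gcd(16,2) + gcd(3,11) + gcd(16,11) = 1+2+1+1 = 5.

5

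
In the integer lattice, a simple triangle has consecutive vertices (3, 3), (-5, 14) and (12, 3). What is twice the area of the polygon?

99

The shoelace formula gives twice the area as |[3·14 − (-5)·3] + [(-5)·3 − 12·14] + [12·3 − 3·3]| = 99, so the area is 49.5.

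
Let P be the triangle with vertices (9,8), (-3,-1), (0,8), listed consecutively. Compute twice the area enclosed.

81

The shoelace formula gives twice the area as |[9·(-1) − (-3)·8] + [(-3)·8 − 0·(-1)] + [0·8 − 9·8]| = 81, so the area is 81/2.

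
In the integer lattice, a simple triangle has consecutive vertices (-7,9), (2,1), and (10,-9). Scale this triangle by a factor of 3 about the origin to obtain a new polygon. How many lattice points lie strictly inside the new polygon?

Using the shoelace formula, 2A = |((-7)·1 − 2·9) + (2·(-9) − 10·1) + (10·9 − (-7)·(-9))| = 26, so the area is 13.
The number of boundary lattice points is Σ gcd(|Δx|,|Δy|) = gcd(9,8) + gcd(8,10) + gcd(17,18) = 1+2+1 = 4.
Scaling by 3 multiplies the area by 3² = 9 (so the new area is 117) and multiplies the boundary lattice-point count by 3, giving 12.
By Pick's theorem, the interior count of the dilated polygon is 117 − 12/2 + 1 = 112.

112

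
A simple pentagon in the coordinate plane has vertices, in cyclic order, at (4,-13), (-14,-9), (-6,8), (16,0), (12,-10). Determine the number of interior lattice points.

391

Using the shoelace formula, 2A = |(4·(-9) − (-14)·(-13)) + ((-14)·8 − (-6)·(-9)) + ((-6)·0 − 16·8) + (16·(-10) − 12·0) + (12·(-13) − 4·(-10))| = 788, so the area is 394.
Along each edge there are gcd(|Δx|,|Δy|)+1 lattice points, so counting each shared vertex once the boundary has gcd(18,4) + gcd(8,17) + gcd(22,8) + gcd(4,10) + gcd(8,3) = 2+1+2+2+1 = 8.
By Pick's theorem A = I + B/2 − 1, so I = 394 − 8/2 + 1 = 391.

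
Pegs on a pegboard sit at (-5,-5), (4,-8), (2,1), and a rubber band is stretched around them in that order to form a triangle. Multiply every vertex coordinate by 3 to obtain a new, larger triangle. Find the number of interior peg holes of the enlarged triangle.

331

By the shoelace formula, twice the signed area is |[(-5)·(-8) − 4·(-5)] + [4·1 − 2·(-8)] + [2·(-5) − (-5)·1]| = 75, so the area is 37.5.
Summing gcd(|Δx|,|Δy|) over the edges gives the boundary count: gcd(9,3) + gcd(2,9) + gcd(7,6) = 3+1+1 = 5.
Scaling by 3 multiplies the area by 3² = 9 (so the new area is 337.5) and multiplies the boundary lattice-point count by 3, giving 15.
By Pick's theorem, the interior count of the dilated polygon is 337.5 − 15/2 + 1 = 331.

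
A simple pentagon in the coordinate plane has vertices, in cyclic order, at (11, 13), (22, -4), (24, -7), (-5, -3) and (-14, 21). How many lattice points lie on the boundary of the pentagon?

7

The number of boundary lattice points is Σ gcd(|Δx|,|Δy|) = gcd(11,17) + gcd(2,3) + gcd(29,4) + gcd(9,24) + gcd(25,8) = 1+1+1+3+1 = 7.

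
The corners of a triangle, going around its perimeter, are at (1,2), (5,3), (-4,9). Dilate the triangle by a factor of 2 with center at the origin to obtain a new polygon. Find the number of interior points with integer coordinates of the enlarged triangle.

62

By the shoelace formula, twice the signed area is |[1·3 − 5·2] + [5·9 − (-4)·3] + [(-4)·2 − 1·9]| = 33, so the area is 16.5.
The number of boundary lattice points is Σ gcd(|Δx|,|Δy|) = gcd(4,1) + gcd(9,6) + gcd(5,7) = 1+3+1 = 5.
Scaling by 2 multiplies the area by 2² = 4 (so the new area is 66) and multiplies the boundary lattice-point count by 2, giving 10.
By Pick's theorem, the interior count of the dilated polygon is 66 − 10/2 + 1 = 62.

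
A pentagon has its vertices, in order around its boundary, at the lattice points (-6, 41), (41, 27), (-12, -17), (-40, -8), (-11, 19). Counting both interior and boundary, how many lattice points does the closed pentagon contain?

1996

By the shoelace formula, twice the signed area is |[(-6)·27 − 41·41] + [41·(-17) − (-12)·27] + [(-12)·(-8) − (-40)·(-17)] + [(-40)·19 − (-11)·(-8)] + [(-11)·41 − (-6)·19]| = 3985, so the area is 1992.5.
The number of boundary lattice points is Σ gcd(|Δx|,|Δy|) = gcd(47,14) + gcd(53,44) + gcd(28,9) + gcd(29,27) + gcd(5,22) = 1+1+1+1+1 = 5.
Pick's theorem gives I = A − B/2 + 1 = 1992.5 − 5/2 + 1 = 1991, so the closed region contains I + B = 1991 + 5 = 1996 lattice points.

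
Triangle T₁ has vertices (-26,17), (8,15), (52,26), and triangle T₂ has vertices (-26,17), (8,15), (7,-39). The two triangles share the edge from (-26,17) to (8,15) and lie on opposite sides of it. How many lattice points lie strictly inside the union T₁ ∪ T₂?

1143

The union is the simple quadrilateral with vertices (-26,17), (52,26), (8,15), (7,-39) in order.
Using the shoelace formula, 2A = |[(-26)·26 − 52·17] + [52·15 − 8·26] + [8·(-39) − 7·15] + [7·17 − (-26)·(-39)]| = 2300, so the area is 1150.
The number of boundary lattice points is Σ gcd(|Δx|,|Δy|) = gcd(78,9) + gcd(44,11) + gcd(1,54) + gcd(33,56) = 3+11+1+1 = 16.
By Pick's theorem I = A − B/2 + 1 = 1150 − 16/2 + 1 = 1143.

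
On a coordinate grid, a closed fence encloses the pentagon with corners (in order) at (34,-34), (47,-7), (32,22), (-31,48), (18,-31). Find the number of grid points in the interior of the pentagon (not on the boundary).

2686

The shoelace formula gives twice the area as |[34·(-7) − 47·(-34)] + [47·22 − 32·(-7)] + [32·48 − (-31)·22] + [(-31)·(-31) − 18·48] + [18·(-34) − 34·(-31)]| = 5375, so the area is 2687.5.
Along each edge there are gcd(|Δx|,|Δy|)+1 lattice points, so counting each shared vertex once the boundary has gcd(13,27) + gcd(15,29) + gcd(63,26) + gcd(49,79) + gcd(16,3) = 1+1+1+1+1 = 5.
By Pick's theorem A = I + B/2 − 1, so I = 2687.5 − 5/2 + 1 = 2686.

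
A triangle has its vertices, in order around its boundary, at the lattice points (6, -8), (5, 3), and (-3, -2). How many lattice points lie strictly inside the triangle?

Using the shoelace formula, 2A = |[6·3 − 5·(-8)] + [5·(-2) − (-3)·3] + [(-3)·(-8) − 6·(-2)]| = 93, so the area is 46.5.
Along each edge there are gcd(|Δx|,|Δy|)+1 lattice points, so counting each shared vertex once the boundary has gcd(1,11) + gcd(8,5) + gcd(9,6) = 1+1+3 = 5.
Pick's theorem gives I = A − B/2 + 1 = 46.5 − 5/2 + 1 = 45.

45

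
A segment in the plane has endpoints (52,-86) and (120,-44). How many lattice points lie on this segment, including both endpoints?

3

The number of lattice points on a segment between lattice points is gcd(|Δx|,|Δy|) + 1 = gcd(68,42) + 1 = 2 + 1 = 3.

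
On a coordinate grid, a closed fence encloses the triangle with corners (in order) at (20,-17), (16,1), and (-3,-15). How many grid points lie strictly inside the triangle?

The shoelace formula gives twice the area as |(20·1 − 16·(-17)) + (16·(-15) − (-3)·1) + ((-3)·(-17) − 20·(-15))| = 406, so the area is 203.
Summing gcd(|Δx|,|Δy|) over the edges gives the boundary count: gcd(4,18) + gcd(19,16) + gcd(23,2) = 2+1+1 = 4.
By Pick's theorem A = I + B/2 − 1, so I = 203 − 4/2 + 1 = 202.

202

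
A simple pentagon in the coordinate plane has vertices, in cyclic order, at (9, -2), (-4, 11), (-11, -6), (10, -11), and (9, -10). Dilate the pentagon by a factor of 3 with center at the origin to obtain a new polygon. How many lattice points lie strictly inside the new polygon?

The shoelace formula gives twice the area as |(9·11 − (-4)·(-2)) + ((-4)·(-6) − (-11)·11) + ((-11)·(-11) − 10·(-6)) + (10·(-10) − 9·(-11)) + (9·(-2) − 9·(-10))| = 488, so the area is 244.
Summing gcd(|Δx|,|Δy|) over the edges gives the boundary count: gcd(13,13) + gcd(7,17) + gcd(21,5) + gcd(1,1) + gcd(0,8) = 13+1+1+1+8 = 24.
Scaling by 3 multiplies the area by 3² = 9 (so the new area is 2196) and multiplies the boundary lattice-point count by 3, giving 72.
By Pick's theorem, the interior count of the dilated polygon is 2196 − 72/2 + 1 = 2161.

2161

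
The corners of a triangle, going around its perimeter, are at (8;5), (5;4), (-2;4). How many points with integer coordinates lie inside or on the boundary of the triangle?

9

By the shoelace formula, twice the signed area is |[8·4 − 5·5] + [5·4 − (-2)·4] + [(-2)·5 − 8·4]| = 7, so the area is 7/2.
The number of boundary lattice points is Σ gcd(|Δx|,|Δy|) = gcd(3,1) + gcd(7,0) + gcd(10,1) = 1+7+1 = 9.
Pick's theorem gives I = A − B/2 + 1 = 7/2 − 9/2 + 1 = 0, so the closed region contains I + B = 0 + 9 = 9 lattice points.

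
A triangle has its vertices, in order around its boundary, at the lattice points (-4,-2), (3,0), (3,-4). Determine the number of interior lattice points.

Using the shoelace formula, 2A = |((-4)·0 − 3·(-2)) + (3·(-4) − 3·0) + (3·(-2) − (-4)·(-4))| = 28, so the area is 14.
Along each edge there are gcd(|Δx|,|Δy|)+1 lattice points, so counting each shared vertex once the boundary has gcd(7,2) + gcd(0,4) + gcd(7,2) = 1+4+1 = 6.
Pick's theorem gives I = A − B/2 + 1 = 14 − 6/2 + 1 = 12.

12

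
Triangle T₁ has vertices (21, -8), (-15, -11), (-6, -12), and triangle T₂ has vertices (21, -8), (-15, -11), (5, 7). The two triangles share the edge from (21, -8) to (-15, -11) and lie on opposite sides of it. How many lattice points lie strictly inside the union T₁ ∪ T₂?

The union is the simple quadrilateral with vertices (21, -8), (-6, -12), (-15, -11), (5, 7) in order.
The shoelace formula gives twice the area as |(21·(-12) − (-6)·(-8)) + ((-6)·(-11) − (-15)·(-12)) + ((-15)·7 − 5·(-11)) + (5·(-8) − 21·7)| = 651, so the area is 325.5.
Summing gcd(|Δx|,|Δy|) over the edges gives the boundary count: gcd(27,4) + gcd(9,1) + gcd(20,18) + gcd(16,15) = 1+1+2+1 = 5.
By Pick's theorem I = A − B/2 + 1 = 325.5 − 5/2 + 1 = 324.

324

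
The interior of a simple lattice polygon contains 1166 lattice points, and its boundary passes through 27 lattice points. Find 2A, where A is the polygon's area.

By Pick's theorem, A = I + B/2 − 1 = 1166 + 27/2 − 1 = 2357/2.
Hence 2A = 2357.

2357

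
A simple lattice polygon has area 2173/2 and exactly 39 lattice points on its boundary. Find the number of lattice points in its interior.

1068

From Pick's theorem, I = A − B/2 + 1 = 2173/2 − 39/2 + 1 = 1068.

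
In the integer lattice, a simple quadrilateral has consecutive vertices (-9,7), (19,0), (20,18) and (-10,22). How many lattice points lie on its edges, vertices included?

11

The number of boundary lattice points is Σ gcd(|Δx|,|Δy|) = gcd(28,7) + gcd(1,18) + gcd(30,4) + gcd(1,15) = 7+1+2+1 = 11.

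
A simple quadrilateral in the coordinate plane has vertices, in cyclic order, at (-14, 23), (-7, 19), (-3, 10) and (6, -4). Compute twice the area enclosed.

84

Using the shoelace formula, 2A = |[(-14)·19 − (-7)·23] + [(-7)·10 − (-3)·19] + [(-3)·(-4) − 6·10] + [6·23 − (-14)·(-4)]| = 84, so the area is 42.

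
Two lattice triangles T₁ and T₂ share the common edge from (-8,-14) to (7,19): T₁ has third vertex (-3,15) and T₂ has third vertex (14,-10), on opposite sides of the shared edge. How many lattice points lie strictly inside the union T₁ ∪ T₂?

The union is the simple quadrilateral with vertices (-8,-14), (-3,15), (7,19), (14,-10) in order.
Using the shoelace formula, 2A = |[(-8)·15 − (-3)·(-14)] + [(-3)·19 − 7·15] + [7·(-10) − 14·19] + [14·(-14) − (-8)·(-10)]| = 936, so the area is 468.
Summing gcd(|Δx|,|Δy|) over the edges gives the boundary count: gcd(5,29) + gcd(10,4) + gcd(7,29) + gcd(22,4) = 1+2+1+2 = 6.
By Pick's theorem I = A − B/2 + 1 = 468 − 6/2 + 1 = 466.

466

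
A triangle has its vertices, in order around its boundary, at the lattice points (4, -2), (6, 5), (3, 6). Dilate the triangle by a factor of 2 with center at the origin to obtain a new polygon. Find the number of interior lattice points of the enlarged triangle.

Using the shoelace formula, 2A = |(4·5 − 6·(-2)) + (6·6 − 3·5) + (3·(-2) − 4·6)| = 23, so the area is 11.5.
Summing gcd(|Δx|,|Δy|) over the edges gives the boundary count: gcd(2,7) + gcd(3,1) + gcd(1,8) = 1+1+1 = 3.
Scaling by 2 multiplies the area by 2² = 4 (so the new area is 46) and multiplies the boundary lattice-point count by 2, giving 6.
By Pick's theorem, the interior count of the dilated polygon is 46 − 6/2 + 1 = 44.

44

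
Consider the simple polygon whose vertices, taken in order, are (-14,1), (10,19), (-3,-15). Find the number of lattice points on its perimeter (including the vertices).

The number of boundary lattice points is Σ gcd(|Δx|,|Δy|) = gcd(24,18) + gcd(13,34) + gcd(11,16) = 6+1+1 = 8.

8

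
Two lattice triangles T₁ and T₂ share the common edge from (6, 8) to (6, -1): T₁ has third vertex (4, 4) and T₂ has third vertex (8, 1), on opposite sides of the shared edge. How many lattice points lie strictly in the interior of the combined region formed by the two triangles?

The union is the simple quadrilateral with vertices (6, 8), (4, 4), (6, -1), (8, 1) in order.
By the shoelace formula, twice the signed area is |(6·4 − 4·8) + (4·(-1) − 6·4) + (6·1 − 8·(-1)) + (8·8 − 6·1)| = 36, so the area is 18.
Along each edge there are gcd(|Δx|,|Δy|)+1 lattice points, so counting each shared vertex once the boundary has gcd(2,4) + gcd(2,5) + gcd(2,2) + gcd(2,7) = 2+1+2+1 = 6.
By Pick's theorem I = A − B/2 + 1 = 18 − 6/2 + 1 = 16.

16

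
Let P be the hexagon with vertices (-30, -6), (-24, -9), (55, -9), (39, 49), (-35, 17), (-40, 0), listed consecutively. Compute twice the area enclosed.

By the shoelace formula, twice the signed area is |((-30)·(-9) − (-24)·(-6)) + ((-24)·(-9) − 55·(-9)) + (55·49 − 39·(-9)) + (39·17 − (-35)·49) + ((-35)·0 − (-40)·17) + ((-40)·(-6) − (-30)·0)| = 7181, so the area is 3590.5.

7181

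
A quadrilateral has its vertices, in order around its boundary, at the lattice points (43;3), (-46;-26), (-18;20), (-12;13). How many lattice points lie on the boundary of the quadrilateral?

Summing gcd(|Δx|,|Δy|) over the edges gives the boundary count: gcd(89,29) + gcd(28,46) + gcd(6,7) + gcd(55,10) = 1+2+1+5 = 9.

9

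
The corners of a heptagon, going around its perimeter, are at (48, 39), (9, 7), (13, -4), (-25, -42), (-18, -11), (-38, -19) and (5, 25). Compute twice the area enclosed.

3205

By the shoelace formula, twice the signed area is |(48·7 − 9·39) + (9·(-4) − 13·7) + (13·(-42) − (-25)·(-4)) + ((-25)·(-11) − (-18)·(-42)) + ((-18)·(-19) − (-38)·(-11)) + ((-38)·25 − 5·(-19)) + (5·39 − 48·25)| = 3205, so the area is 3205/2.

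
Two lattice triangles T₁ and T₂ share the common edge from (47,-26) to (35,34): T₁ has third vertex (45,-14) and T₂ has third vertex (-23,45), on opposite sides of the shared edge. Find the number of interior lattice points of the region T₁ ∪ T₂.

1684

The union is the simple quadrilateral with vertices (47,-26), (45,-14), (35,34), (-23,45) in order.
By the shoelace formula, twice the signed area is |(47·(-14) − 45·(-26)) + (45·34 − 35·(-14)) + (35·45 − (-23)·34) + ((-23)·(-26) − 47·45)| = 3372, so the area is 1686.
Along each edge there are gcd(|Δx|,|Δy|)+1 lattice points, so counting each shared vertex once the boundary has gcd(2,12) + gcd(10,48) + gcd(58,11) + gcd(70,71) = 2+2+1+1 = 6.
By Pick's theorem I = A − B/2 + 1 = 1686 − 6/2 + 1 = 1684.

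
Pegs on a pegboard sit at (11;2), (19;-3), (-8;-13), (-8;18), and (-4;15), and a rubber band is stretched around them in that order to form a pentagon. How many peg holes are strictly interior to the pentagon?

Using the shoelace formula, 2A = |(11·(-3) − 19·2) + (19·(-13) − (-8)·(-3)) + ((-8)·18 − (-8)·(-13)) + ((-8)·15 − (-4)·18) + ((-4)·2 − 11·15)| = 811, so the area is 811/2.
Along each edge there are gcd(|Δx|,|Δy|)+1 lattice points, so counting each shared vertex once the boundary has gcd(8,5) + gcd(27,10) + gcd(0,31) + gcd(4,3) + gcd(15,13) = 1+1+31+1+1 = 35.
Pick's theorem gives I = A − B/2 + 1 = 811/2 − 35/2 + 1 = 389.

389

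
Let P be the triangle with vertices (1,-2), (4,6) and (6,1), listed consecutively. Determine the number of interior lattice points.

By the shoelace formula, twice the signed area is |(1·6 − 4·(-2)) + (4·1 − 6·6) + (6·(-2) − 1·1)| = 31, so the area is 15.5.
The number of boundary lattice points is Σ gcd(|Δx|,|Δy|) = gcd(3,8) + gcd(2,5) + gcd(5,3) = 1+1+1 = 3.
By Pick's theorem A = I + B/2 − 1, so I = 15.5 − 3/2 + 1 = 15.

15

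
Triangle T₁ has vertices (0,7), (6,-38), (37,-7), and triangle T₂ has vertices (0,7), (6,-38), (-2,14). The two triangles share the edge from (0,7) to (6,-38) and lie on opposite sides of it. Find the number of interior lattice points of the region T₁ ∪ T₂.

797

The union is the simple quadrilateral with vertices (0,7), (37,-7), (6,-38), (-2,14) in order.
Using the shoelace formula, 2A = |(0·(-7) − 37·7) + (37·(-38) − 6·(-7)) + (6·14 − (-2)·(-38)) + ((-2)·7 − 0·14)| = 1629, so the area is 1629/2.
Summing gcd(|Δx|,|Δy|) over the edges gives the boundary count: gcd(37,14) + gcd(31,31) + gcd(8,52) + gcd(2,7) = 1+31+4+1 = 37.
By Pick's theorem I = A − B/2 + 1 = 1629/2 − 37/2 + 1 = 797.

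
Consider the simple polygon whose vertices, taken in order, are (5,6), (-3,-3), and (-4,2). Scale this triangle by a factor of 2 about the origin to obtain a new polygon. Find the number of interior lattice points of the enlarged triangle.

96

The shoelace formula gives twice the area as |(5·(-3) − (-3)·6) + ((-3)·2 − (-4)·(-3)) + ((-4)·6 − 5·2)| = 49, so the area is 49/2.
Summing gcd(|Δx|,|Δy|) over the edges gives the boundary count: gcd(8,9) + gcd(1,5) + gcd(9,4) = 1+1+1 = 3.
Scaling by 2 multiplies the area by 2² = 4 (so the new area is 98) and multiplies the boundary lattice-point count by 2, giving 6.
By Pick's theorem, the interior count of the dilated polygon is 98 − 6/2 + 1 = 96.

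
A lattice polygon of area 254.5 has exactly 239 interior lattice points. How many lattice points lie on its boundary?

33

Pick's theorem gives A = I + B/2 − 1, so B = 2(A − I + 1) = 2(254.5 − 239 + 1) = 33.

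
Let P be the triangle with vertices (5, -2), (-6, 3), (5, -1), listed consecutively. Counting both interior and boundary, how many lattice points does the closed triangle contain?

8

By the shoelace formula, twice the signed area is |(5·3 − (-6)·(-2)) + ((-6)·(-1) − 5·3) + (5·(-2) − 5·(-1))| = 11, so the area is 11/2.
Along each edge there are gcd(|Δx|,|Δy|)+1 lattice points, so counting each shared vertex once the boundary has gcd(11,5) + gcd(11,4) + gcd(0,1) = 1+1+1 = 3.
Pick's theorem gives I = A − B/2 + 1 = 11/2 − 3/2 + 1 = 5, so the closed region contains I + B = 5 + 3 = 8 lattice points.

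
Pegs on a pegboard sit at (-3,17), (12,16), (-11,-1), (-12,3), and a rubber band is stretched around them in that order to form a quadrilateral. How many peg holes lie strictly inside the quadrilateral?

By the shoelace formula, twice the signed area is |((-3)·16 − 12·17) + (12·(-1) − (-11)·16) + ((-11)·3 − (-12)·(-1)) + ((-12)·17 − (-3)·3)| = 328, so the area is 164.
Along each edge there are gcd(|Δx|,|Δy|)+1 lattice points, so counting each shared vertex once the boundary has gcd(15,1) + gcd(23,17) + gcd(1,4) + gcd(9,14) = 1+1+1+1 = 4.
By Pick's theorem A = I + B/2 − 1, so I = 164 − 4/2 + 1 = 163.

163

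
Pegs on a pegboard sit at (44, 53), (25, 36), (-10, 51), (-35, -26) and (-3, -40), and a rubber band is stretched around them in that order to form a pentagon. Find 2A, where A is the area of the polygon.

Using the shoelace formula, 2A = |(44·36 − 25·53) + (25·51 − (-10)·36) + ((-10)·(-26) − (-35)·51) + ((-35)·(-40) − (-3)·(-26)) + ((-3)·53 − 44·(-40))| = 6862, so the area is 3431.

6862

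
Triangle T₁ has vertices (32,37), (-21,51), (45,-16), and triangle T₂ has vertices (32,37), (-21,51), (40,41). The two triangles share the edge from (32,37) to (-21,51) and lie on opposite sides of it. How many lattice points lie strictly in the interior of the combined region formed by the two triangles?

The union is the simple quadrilateral with vertices (32,37), (45,-16), (-21,51), (40,41) in order.
The shoelace formula gives twice the area as |[32·(-16) − 45·37] + [45·51 − (-21)·(-16)] + [(-21)·41 − 40·51] + [40·37 − 32·41]| = 2951, so the area is 2951/2.
The number of boundary lattice points is Σ gcd(|Δx|,|Δy|) = gcd(13,53) + gcd(66,67) + gcd(61,10) + gcd(8,4) = 1+1+1+4 = 7.
By Pick's theorem I = A − B/2 + 1 = 2951/2 − 7/2 + 1 = 1473.

1473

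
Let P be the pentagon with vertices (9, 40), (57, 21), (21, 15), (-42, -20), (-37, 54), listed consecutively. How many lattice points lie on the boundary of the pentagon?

17

Along each edge there are gcd(|Δx|,|Δy|)+1 lattice points, so counting each shared vertex once the boundary has gcd(48,19) + gcd(36,6) + gcd(63,35) + gcd(5,74) + gcd(46,14) = 1+6+7+1+2 = 17.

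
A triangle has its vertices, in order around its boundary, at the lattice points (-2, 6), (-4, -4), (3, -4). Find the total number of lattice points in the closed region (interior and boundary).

43

Using the shoelace formula, 2A = |((-2)·(-4) − (-4)·6) + ((-4)·(-4) − 3·(-4)) + (3·6 − (-2)·(-4))| = 70, so the area is 35.
Along each edge there are gcd(|Δx|,|Δy|)+1 lattice points, so counting each shared vertex once the boundary has gcd(2,10) + gcd(7,0) + gcd(5,10) = 2+7+5 = 14.
Pick's theorem gives I = A − B/2 + 1 = 35 − 14/2 + 1 = 29, so the closed region contains I + B = 29 + 14 = 43 lattice points.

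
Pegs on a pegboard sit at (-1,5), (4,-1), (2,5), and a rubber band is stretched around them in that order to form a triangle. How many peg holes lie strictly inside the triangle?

Using the shoelace formula, 2A = |[(-1)·(-1) − 4·5] + [4·5 − 2·(-1)] + [2·5 − (-1)·5]| = 18, so the area is 9.
The number of boundary lattice points is Σ gcd(|Δx|,|Δy|) = gcd(5,6) + gcd(2,6) + gcd(3,0) = 1+2+3 = 6.
Pick's theorem gives I = A − B/2 + 1 = 9 − 6/2 + 1 = 7.

7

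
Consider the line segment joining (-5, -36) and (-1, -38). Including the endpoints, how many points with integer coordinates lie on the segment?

3

The number of lattice points on a segment between lattice points is gcd(|Δx|,|Δy|) + 1 = gcd(4,2) + 1 = 2 + 1 = 3.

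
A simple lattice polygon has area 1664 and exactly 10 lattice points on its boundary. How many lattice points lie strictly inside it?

Pick's theorem A = I + B/2 − 1 rearranges to I = A − B/2 + 1 = 1664 − 10/2 + 1 = 1660.

1660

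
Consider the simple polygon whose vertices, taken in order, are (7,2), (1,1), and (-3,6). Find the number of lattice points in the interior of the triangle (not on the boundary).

16

By the shoelace formula, twice the signed area is |[7·1 − 1·2] + [1·6 − (-3)·1] + [(-3)·2 − 7·6]| = 34, so the area is 17.
The number of boundary lattice points is Σ gcd(|Δx|,|Δy|) = gcd(6,1) + gcd(4,5) + gcd(10,4) = 1+1+2 = 4.
Pick's theorem gives I = A − B/2 + 1 = 17 − 4/2 + 1 = 16.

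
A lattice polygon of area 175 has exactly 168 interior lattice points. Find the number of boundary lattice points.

Pick's theorem gives A = I + B/2 − 1, so B = 2(A − I + 1) = 2(175 − 168 + 1) = 16.

16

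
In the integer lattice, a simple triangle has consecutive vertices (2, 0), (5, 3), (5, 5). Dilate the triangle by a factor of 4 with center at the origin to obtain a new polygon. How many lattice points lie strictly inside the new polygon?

37

By the shoelace formula, twice the signed area is |[2·3 − 5·0] + [5·5 − 5·3] + [5·0 − 2·5]| = 6, so the area is 3.
Summing gcd(|Δx|,|Δy|) over the edges gives the boundary count: gcd(3,3) + gcd(0,2) + gcd(3,5) = 3+2+1 = 6.
Scaling by 4 multiplies the area by 4² = 16 (so the new area is 48) and multiplies the boundary lattice-point count by 4, giving 24.
By Pick's theorem, the interior count of the dilated polygon is 48 − 24/2 + 1 = 37.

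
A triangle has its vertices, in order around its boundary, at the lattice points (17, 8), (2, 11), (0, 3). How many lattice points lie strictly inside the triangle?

Using the shoelace formula, 2A = |[17·11 − 2·8] + [2·3 − 0·11] + [0·8 − 17·3]| = 126, so the area is 63.
Along each edge there are gcd(|Δx|,|Δy|)+1 lattice points, so counting each shared vertex once the boundary has gcd(15,3) + gcd(2,8) + gcd(17,5) = 3+2+1 = 6.
By Pick's theorem A = I + B/2 − 1, so I = 63 − 6/2 + 1 = 61.

61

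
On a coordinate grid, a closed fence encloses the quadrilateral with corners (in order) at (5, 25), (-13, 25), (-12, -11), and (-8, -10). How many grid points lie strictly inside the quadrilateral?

378

Using the shoelace formula, 2A = |(5·25 − (-13)·25) + ((-13)·(-11) − (-12)·25) + ((-12)·(-10) − (-8)·(-11)) + ((-8)·25 − 5·(-10))| = 775, so the area is 387.5.
The number of boundary lattice points is Σ gcd(|Δx|,|Δy|) = gcd(18,0) + gcd(1,36) + gcd(4,1) + gcd(13,35) = 18+1+1+1 = 21.
By Pick's theorem A = I + B/2 − 1, so I = 387.5 − 21/2 + 1 = 378.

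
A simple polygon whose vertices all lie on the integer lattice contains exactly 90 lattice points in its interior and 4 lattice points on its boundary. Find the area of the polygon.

91

Pick's theorem states A = I + B/2 − 1, so A = 90 + 4/2 − 1 = 91.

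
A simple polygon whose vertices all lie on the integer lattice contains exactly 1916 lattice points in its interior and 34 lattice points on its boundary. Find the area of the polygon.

Pick's theorem states A = I + B/2 − 1, so A = 1916 + 34/2 − 1 = 1932.

1932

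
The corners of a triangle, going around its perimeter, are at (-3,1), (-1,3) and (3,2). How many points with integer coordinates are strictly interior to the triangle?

4

The shoelace formula gives twice the area as |[(-3)·3 − (-1)·1] + [(-1)·2 − 3·3] + [3·1 − (-3)·2]| = 10, so the area is 5.
Along each edge there are gcd(|Δx|,|Δy|)+1 lattice points, so counting each shared vertex once the boundary has gcd(2,2) + gcd(4,1) + gcd(6,1) = 2+1+1 = 4.
Pick's theorem gives I = A − B/2 + 1 = 5 − 4/2 + 1 = 4.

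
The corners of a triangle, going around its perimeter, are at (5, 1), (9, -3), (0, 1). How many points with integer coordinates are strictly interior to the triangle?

6

By the shoelace formula, twice the signed area is |(5·(-3) − 9·1) + (9·1 − 0·(-3)) + (0·1 − 5·1)| = 20, so the area is 10.
Along each edge there are gcd(|Δx|,|Δy|)+1 lattice points, so counting each shared vertex once the boundary has gcd(4,4) + gcd(9,4) + gcd(5,0) = 4+1+5 = 10.
Pick's theorem gives I = A − B/2 + 1 = 10 − 10/2 + 1 = 6.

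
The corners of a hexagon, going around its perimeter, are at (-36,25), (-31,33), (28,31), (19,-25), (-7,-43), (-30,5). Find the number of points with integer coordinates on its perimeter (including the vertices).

Along each edge there are gcd(|Δx|,|Δy|)+1 lattice points, so counting each shared vertex once the boundary has gcd(5,8) + gcd(59,2) + gcd(9,56) + gcd(26,18) + gcd(23,48) + gcd(6,20) = 1+1+1+2+1+2 = 8.

8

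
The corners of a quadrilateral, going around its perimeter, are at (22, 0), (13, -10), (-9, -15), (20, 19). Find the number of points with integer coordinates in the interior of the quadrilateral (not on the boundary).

The shoelace formula gives twice the area as |[22·(-10) − 13·0] + [13·(-15) − (-9)·(-10)] + [(-9)·19 − 20·(-15)] + [20·0 − 22·19]| = 794, so the area is 397.
Along each edge there are gcd(|Δx|,|Δy|)+1 lattice points, so counting each shared vertex once the boundary has gcd(9,10) + gcd(22,5) + gcd(29,34) + gcd(2,19) = 1+1+1+1 = 4.
By Pick's theorem A = I + B/2 − 1, so I = 397 − 4/2 + 1 = 396.

396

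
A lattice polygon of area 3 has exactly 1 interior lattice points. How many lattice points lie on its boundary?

Pick's theorem gives A = I + B/2 − 1, so B = 2(A − I + 1) = 2(3 − 1 + 1) = 6.

6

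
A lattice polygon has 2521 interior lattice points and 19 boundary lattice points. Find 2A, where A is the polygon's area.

5059

Pick's theorem states A = I + B/2 − 1, so A = 2521 + 19/2 − 1 = 5059/2.
Hence 2A = 5059.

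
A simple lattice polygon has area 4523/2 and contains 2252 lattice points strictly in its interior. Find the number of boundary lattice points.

21

Pick's theorem gives A = I + B/2 − 1, so B = 2(A − I + 1) = 2(4523/2 − 2252 + 1) = 21.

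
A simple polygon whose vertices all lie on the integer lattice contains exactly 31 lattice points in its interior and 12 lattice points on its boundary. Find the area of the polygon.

36

Pick's theorem states A = I + B/2 − 1, so A = 31 + 12/2 − 1 = 36.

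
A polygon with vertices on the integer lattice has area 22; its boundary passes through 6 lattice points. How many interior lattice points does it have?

Pick's theorem A = I + B/2 − 1 rearranges to I = A − B/2 + 1 = 22 − 6/2 + 1 = 20.

20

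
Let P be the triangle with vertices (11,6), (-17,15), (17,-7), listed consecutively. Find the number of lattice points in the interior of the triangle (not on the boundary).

Using the shoelace formula, 2A = |[11·15 − (-17)·6] + [(-17)·(-7) − 17·15] + [17·6 − 11·(-7)]| = 310, so the area is 155.
The number of boundary lattice points is Σ gcd(|Δx|,|Δy|) = gcd(28,9) + gcd(34,22) + gcd(6,13) = 1+2+1 = 4.
Pick's theorem gives I = A − B/2 + 1 = 155 − 4/2 + 1 = 154.

154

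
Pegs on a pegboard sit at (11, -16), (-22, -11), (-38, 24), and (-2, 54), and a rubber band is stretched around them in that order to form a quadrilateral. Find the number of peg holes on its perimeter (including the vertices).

9

Along each edge there are gcd(|Δx|,|Δy|)+1 lattice points, so counting each shared vertex once the boundary has gcd(33,5) + gcd(16,35) + gcd(36,30) + gcd(13,70) = 1+1+6+1 = 9.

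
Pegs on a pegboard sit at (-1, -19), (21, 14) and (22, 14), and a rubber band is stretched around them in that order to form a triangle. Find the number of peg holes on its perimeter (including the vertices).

13

Along each edge there are gcd(|Δx|,|Δy|)+1 lattice points, so counting each shared vertex once the boundary has gcd(22,33) + gcd(1,0) + gcd(23,33) = 11+1+1 = 13.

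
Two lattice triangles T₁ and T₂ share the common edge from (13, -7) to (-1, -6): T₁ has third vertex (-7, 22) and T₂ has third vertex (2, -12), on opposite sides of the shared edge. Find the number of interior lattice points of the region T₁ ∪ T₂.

The union is the simple quadrilateral with vertices (13, -7), (-7, 22), (-1, -6), (2, -12) in order.
Using the shoelace formula, 2A = |[13·22 − (-7)·(-7)] + [(-7)·(-6) − (-1)·22] + [(-1)·(-12) − 2·(-6)] + [2·(-7) − 13·(-12)]| = 467, so the area is 467/2.
The number of boundary lattice points is Σ gcd(|Δx|,|Δy|) = gcd(20,29) + gcd(6,28) + gcd(3,6) + gcd(11,5) = 1+2+3+1 = 7.
By Pick's theorem I = A − B/2 + 1 = 467/2 − 7/2 + 1 = 231.

231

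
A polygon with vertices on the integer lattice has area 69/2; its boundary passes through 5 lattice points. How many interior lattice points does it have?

From Pick's theorem, I = A − B/2 + 1 = 69/2 − 5/2 + 1 = 33.

33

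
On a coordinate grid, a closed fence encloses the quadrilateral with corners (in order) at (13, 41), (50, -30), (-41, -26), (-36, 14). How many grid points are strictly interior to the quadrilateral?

4066

The shoelace formula gives twice the area as |[13·(-30) − 50·41] + [50·(-26) − (-41)·(-30)] + [(-41)·14 − (-36)·(-26)] + [(-36)·41 − 13·14]| = 8138, so the area is 4069.
Along each edge there are gcd(|Δx|,|Δy|)+1 lattice points, so counting each shared vertex once the boundary has gcd(37,71) + gcd(91,4) + gcd(5,40) + gcd(49,27) = 1+1+5+1 = 8.
Pick's theorem gives I = A − B/2 + 1 = 4069 − 8/2 + 1 = 4066.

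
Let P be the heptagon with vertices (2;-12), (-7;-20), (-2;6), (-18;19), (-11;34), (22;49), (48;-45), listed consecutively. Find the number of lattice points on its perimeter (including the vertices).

Along each edge there are gcd(|Δx|,|Δy|)+1 lattice points, so counting each shared vertex once the boundary has gcd(9,8) + gcd(5,26) + gcd(16,13) + gcd(7,15) + gcd(33,15) + gcd(26,94) + gcd(46,33) = 1+1+1+1+3+2+1 = 10.

10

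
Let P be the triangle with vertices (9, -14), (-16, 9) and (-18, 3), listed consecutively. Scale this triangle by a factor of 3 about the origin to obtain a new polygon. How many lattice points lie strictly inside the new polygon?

877

By the shoelace formula, twice the signed area is |[9·9 − (-16)·(-14)] + [(-16)·3 − (-18)·9] + [(-18)·(-14) − 9·3]| = 196, so the area is 98.
Along each edge there are gcd(|Δx|,|Δy|)+1 lattice points, so counting each shared vertex once the boundary has gcd(25,23) + gcd(2,6) + gcd(27,17) = 1+2+1 = 4.
Scaling by 3 multiplies the area by 3² = 9 (so the new area is 882) and multiplies the boundary lattice-point count by 3, giving 12.
By Pick's theorem, the interior count of the dilated polygon is 882 − 12/2 + 1 = 877.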